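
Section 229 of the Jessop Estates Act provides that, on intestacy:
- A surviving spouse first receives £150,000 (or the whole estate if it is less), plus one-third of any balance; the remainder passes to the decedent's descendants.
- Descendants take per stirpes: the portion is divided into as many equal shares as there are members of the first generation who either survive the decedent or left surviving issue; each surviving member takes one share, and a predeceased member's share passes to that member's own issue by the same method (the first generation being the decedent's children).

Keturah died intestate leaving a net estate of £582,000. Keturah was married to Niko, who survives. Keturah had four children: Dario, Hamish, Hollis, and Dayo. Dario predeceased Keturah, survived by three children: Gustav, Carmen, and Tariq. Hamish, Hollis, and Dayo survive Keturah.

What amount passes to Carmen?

Niko first takes £150,000, leaving a balance of £432,000. Niko then takes one-third of the balance (£144,000), for a total of £294,000. The remaining £288,000 passes to the descendants.
The descendants' portion (£288,000) is divided into 4 shares of £72,000: Hamish, Hollis, and Dayo each take £72,000; Dario's £72,000 share passes to Dario's issue.
Dario's share (£72,000) is divided into 3 shares of £24,000: Gustav, Carmen, and Tariq each take £24,000.

Carmen receives £24,000.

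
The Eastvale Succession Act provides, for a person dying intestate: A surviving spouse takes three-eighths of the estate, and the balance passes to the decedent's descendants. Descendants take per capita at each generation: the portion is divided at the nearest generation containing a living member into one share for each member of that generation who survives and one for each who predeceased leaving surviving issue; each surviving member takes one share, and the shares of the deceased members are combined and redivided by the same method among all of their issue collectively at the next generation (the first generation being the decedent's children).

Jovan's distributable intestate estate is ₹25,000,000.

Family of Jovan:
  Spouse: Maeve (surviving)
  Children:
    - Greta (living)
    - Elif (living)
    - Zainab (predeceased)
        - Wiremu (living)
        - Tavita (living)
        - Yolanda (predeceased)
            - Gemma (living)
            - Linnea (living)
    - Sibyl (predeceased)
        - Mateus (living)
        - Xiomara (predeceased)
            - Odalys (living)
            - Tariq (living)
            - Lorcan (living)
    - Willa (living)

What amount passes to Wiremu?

Maeve takes three-eighths of ₹25,000,000 = ₹9,375,000. The remaining ₹15,625,000 passes to the descendants.
The descendants' portion (₹15,625,000) is divided at the children's generation into 5 shares of ₹3,125,000. Greta, Elif, and Willa each take ₹3,125,000. The 2 shares of the deceased (Zainab and Sibyl) are combined into a pool of ₹6,250,000.
That pool (₹6,250,000) is divided at the grandchildren's generation into 5 shares of ₹1,250,000. Wiremu, Tavita, and Mateus each take ₹1,250,000. The 2 shares of the deceased (Yolanda and Xiomara) are combined into a pool of ₹2,500,000.
That pool (₹2,500,000) is divided at the great-grandchildren's generation equally among Gemma, Linnea, Odalys, Tariq, and Lorcan: ₹500,000 each.

Wiremu receives ₹1,250,000.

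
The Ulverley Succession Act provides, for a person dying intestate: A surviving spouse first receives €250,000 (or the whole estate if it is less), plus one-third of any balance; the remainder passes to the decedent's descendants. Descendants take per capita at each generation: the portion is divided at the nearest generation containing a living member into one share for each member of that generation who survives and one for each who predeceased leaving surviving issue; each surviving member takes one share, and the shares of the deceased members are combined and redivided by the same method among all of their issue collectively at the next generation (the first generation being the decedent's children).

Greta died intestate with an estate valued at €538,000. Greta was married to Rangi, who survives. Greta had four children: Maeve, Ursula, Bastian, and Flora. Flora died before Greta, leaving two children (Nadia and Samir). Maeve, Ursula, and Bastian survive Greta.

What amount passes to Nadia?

Nadia receives €24,000.

Rangi first takes €250,000, leaving a balance of €288,000. Rangi then takes one-third of the balance (€96,000), for a total of €346,000. The remaining €192,000 passes to the descendants.
The descendants' portion (€192,000) is divided at the children's generation into 4 shares of €48,000. Maeve, Ursula, and Bastian each take €48,000. The remaining share for the deceased Flora (€48,000) is carried to the next generation.
That pool (€48,000) is divided at the grandchildren's generation equally among Nadia and Samir: €24,000 each.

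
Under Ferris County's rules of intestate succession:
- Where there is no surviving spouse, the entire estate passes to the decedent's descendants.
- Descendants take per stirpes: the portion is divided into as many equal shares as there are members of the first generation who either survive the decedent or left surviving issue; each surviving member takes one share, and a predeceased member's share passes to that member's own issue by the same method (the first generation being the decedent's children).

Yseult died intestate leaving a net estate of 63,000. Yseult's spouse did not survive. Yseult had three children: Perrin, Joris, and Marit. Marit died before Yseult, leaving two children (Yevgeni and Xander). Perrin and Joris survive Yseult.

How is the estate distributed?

The entire 63,000 passes to the descendants.
That amount (63,000) is divided into 3 shares of 21,000: Perrin and Joris each take 21,000; Marit's 21,000 share passes to Marit's issue.
Marit's share (21,000) is divided into 2 shares of 10,500: Yevgeni and Xander each take 10,500.

Perrin: 21,000; Joris: 21,000; Yevgeni: 10,500; Xander: 10,500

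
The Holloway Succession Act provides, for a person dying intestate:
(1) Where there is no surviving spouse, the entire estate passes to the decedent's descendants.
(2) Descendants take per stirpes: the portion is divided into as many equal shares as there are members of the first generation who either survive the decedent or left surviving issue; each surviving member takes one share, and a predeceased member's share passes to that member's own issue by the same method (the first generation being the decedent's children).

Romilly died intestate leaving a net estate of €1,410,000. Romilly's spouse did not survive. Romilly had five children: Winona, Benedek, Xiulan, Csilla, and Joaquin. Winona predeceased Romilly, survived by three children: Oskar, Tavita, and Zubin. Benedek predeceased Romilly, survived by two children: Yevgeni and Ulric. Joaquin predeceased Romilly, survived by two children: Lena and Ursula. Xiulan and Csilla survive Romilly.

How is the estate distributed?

Oskar: €94,000; Tavita: €94,000; Zubin: €94,000; Yevgeni: €141,000; Ulric: €141,000; Xiulan: €282,000; Csilla: €282,000; Lena: €141,000; Ursula: €141,000

The entire €1,410,000 passes to the descendants.
That amount (€1,410,000) is divided into 5 shares of €282,000: Xiulan and Csilla each take €282,000; Winona's €282,000 share passes to Winona's issue; Benedek's €282,000 share passes to Benedek's issue; Joaquin's €282,000 share passes to Joaquin's issue.
Winona's share (€282,000) is divided into 3 shares of €94,000: Oskar, Tavita, and Zubin each take €94,000.
Benedek's share (€282,000) is divided into 2 shares of €141,000: Yevgeni and Ulric each take €141,000.
Joaquin's share (€282,000) is divided into 2 shares of €141,000: Lena and Ursula each take €141,000.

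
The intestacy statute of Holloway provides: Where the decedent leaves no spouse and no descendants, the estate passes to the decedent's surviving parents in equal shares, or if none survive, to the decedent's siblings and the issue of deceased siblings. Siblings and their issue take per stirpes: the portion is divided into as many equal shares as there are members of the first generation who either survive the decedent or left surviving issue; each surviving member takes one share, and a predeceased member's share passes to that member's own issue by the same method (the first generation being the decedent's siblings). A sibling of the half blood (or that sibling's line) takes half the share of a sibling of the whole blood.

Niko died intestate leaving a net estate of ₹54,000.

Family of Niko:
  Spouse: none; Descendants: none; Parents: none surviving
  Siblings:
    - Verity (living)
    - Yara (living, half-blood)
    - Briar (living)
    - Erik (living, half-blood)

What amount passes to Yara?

Yara receives ₹9,000.

The entire ₹54,000 passes to the siblings and their issue.
Counting each half-blood sibling's line as half a unit, there are 3 units in ₹54,000, so one unit is ₹18,000. Whole-blood lines (Verity and Briar) take ₹18,000 each; half-blood lines (Yara and Erik) take ₹9,000 each.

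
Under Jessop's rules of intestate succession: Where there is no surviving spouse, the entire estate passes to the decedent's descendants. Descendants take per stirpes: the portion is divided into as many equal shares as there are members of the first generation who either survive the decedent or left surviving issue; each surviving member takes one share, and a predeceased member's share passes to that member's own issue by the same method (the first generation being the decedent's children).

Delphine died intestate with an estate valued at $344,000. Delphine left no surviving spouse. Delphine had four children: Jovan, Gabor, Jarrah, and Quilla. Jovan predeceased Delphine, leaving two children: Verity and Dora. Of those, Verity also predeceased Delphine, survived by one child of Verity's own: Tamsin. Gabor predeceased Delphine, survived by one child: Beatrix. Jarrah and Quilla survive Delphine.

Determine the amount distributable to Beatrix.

Beatrix receives $86,000.

The entire $344,000 passes to the descendants.
That amount ($344,000) is divided into 4 shares of $86,000: Jarrah and Quilla each take $86,000; Jovan's $86,000 share passes to Jovan's issue; Gabor's $86,000 share passes to Gabor's issue.
Jovan's share ($86,000) is divided into 2 shares of $43,000: Dora takes $43,000; Verity's $43,000 share passes to Verity's issue.
Verity's share ($43,000) passes entirely to Tamsin.
Gabor's share ($86,000) passes entirely to Beatrix.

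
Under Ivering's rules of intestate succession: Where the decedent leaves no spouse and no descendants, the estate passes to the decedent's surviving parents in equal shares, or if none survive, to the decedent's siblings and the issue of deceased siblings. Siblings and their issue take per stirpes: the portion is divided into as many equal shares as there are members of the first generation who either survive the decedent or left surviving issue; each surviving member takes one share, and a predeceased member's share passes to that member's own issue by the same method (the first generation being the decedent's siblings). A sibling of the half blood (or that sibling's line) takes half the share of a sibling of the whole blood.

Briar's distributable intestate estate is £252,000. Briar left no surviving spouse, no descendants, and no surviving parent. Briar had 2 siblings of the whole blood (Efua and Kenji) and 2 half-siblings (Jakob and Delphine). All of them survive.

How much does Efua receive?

Efua receives £84,000.

The entire £252,000 passes to the siblings and their issue.
Counting each half-blood sibling's line as half a unit, there are 3 units in £252,000, so one unit is £84,000. Whole-blood lines (Efua and Kenji) take £84,000 each; half-blood lines (Jakob and Delphine) take £42,000 each.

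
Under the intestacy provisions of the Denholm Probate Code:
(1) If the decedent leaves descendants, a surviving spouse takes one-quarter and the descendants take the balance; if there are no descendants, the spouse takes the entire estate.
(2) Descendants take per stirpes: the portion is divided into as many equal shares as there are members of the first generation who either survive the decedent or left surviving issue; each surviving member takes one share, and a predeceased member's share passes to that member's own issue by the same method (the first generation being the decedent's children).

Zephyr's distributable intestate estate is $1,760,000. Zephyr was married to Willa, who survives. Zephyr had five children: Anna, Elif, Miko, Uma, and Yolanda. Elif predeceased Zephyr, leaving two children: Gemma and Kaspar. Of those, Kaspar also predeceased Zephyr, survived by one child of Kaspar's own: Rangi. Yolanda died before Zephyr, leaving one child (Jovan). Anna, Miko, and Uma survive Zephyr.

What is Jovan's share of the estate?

Jovan receives $264,000.

Willa takes one-quarter of $1,760,000 = $440,000. The remaining $1,320,000 passes to the descendants.
The descendants' portion ($1,320,000) is divided into 5 shares of $264,000: Anna, Miko, and Uma each take $264,000; Elif's $264,000 share passes to Elif's issue; Yolanda's $264,000 share passes to Yolanda's issue.
Elif's share ($264,000) is divided into 2 shares of $132,000: Gemma takes $132,000; Kaspar's $132,000 share passes to Kaspar's issue.
Kaspar's share ($132,000) passes entirely to Rangi.
Yolanda's share ($264,000) passes entirely to Jovan.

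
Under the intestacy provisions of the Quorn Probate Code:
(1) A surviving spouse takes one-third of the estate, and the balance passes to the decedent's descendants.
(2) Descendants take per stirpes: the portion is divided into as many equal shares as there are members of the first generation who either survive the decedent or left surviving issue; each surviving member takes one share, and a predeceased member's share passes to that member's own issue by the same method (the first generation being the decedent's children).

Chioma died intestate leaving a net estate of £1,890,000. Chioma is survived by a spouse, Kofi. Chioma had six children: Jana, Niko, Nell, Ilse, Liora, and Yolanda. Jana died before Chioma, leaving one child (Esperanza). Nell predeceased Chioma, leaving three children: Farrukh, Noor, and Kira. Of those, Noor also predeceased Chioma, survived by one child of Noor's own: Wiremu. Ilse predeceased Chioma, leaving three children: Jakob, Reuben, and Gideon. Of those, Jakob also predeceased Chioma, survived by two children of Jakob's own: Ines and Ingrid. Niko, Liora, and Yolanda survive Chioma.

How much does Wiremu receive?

Wiremu receives £70,000.

Kofi takes one-third of £1,890,000 = £630,000. The remaining £1,260,000 passes to the descendants.
The descendants' portion (£1,260,000) is divided into 6 shares of £210,000: Niko, Liora, and Yolanda each take £210,000; Jana's £210,000 share passes to Jana's issue; Nell's £210,000 share passes to Nell's issue; Ilse's £210,000 share passes to Ilse's issue.
Jana's share (£210,000) passes entirely to Esperanza.
Nell's share (£210,000) is divided into 3 shares of £70,000: Farrukh and Kira each take £70,000; Noor's £70,000 share passes to Noor's issue.
Noor's share (£70,000) passes entirely to Wiremu.
Ilse's share (£210,000) is divided into 3 shares of £70,000: Reuben and Gideon each take £70,000; Jakob's £70,000 share passes to Jakob's issue.
Jakob's share (£70,000) is divided into 2 shares of £35,000: Ines and Ingrid each take £35,000.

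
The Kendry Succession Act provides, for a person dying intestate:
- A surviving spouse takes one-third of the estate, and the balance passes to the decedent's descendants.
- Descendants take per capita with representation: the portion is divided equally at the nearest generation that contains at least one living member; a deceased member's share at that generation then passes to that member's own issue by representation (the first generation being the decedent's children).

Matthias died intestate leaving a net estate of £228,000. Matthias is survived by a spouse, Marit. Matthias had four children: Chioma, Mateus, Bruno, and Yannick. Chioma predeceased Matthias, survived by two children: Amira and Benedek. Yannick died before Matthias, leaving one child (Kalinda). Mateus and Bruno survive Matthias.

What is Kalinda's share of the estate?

Marit takes one-third of £228,000 = £76,000. The remaining £152,000 passes to the descendants.
The descendants' portion (£152,000) is divided into 4 shares of £38,000: Mateus and Bruno each take £38,000; Chioma's £38,000 share passes to Chioma's issue; Yannick's £38,000 share passes to Yannick's issue.
Chioma's share (£38,000) is divided into 2 shares of £19,000: Amira and Benedek each take £19,000.
Yannick's share (£38,000) passes entirely to Kalinda.

Kalinda receives £38,000.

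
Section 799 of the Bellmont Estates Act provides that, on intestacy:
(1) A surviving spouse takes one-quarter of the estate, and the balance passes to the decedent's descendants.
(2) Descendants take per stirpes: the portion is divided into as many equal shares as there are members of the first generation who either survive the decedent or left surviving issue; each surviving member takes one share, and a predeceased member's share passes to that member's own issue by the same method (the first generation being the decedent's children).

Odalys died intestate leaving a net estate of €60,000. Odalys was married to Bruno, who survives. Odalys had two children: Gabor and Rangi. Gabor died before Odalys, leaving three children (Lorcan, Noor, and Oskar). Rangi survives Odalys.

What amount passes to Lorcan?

Lorcan receives €7,500.

Bruno takes one-quarter of €60,000 = €15,000. The remaining €45,000 passes to the descendants.
The descendants' portion (€45,000) is divided into 2 shares of €22,500: Rangi takes €22,500; Gabor's €22,500 share passes to Gabor's issue.
Gabor's share (€22,500) is divided into 3 shares of €7,500: Lorcan, Noor, and Oskar each take €7,500.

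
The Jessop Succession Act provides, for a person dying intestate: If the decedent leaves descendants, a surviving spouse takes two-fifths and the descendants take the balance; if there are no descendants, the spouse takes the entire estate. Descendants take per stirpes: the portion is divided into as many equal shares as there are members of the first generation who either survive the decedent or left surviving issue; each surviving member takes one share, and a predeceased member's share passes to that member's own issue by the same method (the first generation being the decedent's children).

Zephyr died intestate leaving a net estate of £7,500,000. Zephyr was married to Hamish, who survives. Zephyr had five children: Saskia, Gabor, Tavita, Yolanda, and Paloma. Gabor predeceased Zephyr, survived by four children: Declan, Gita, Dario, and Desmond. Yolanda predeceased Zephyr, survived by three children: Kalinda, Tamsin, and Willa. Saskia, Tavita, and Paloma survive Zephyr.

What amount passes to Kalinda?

Hamish takes two-fifths of £7,500,000 = £3,000,000. The remaining £4,500,000 passes to the descendants.
The descendants' portion (£4,500,000) is divided into 5 shares of £900,000: Saskia, Tavita, and Paloma each take £900,000; Gabor's £900,000 share passes to Gabor's issue; Yolanda's £900,000 share passes to Yolanda's issue.
Gabor's share (£900,000) is divided into 4 shares of £225,000: Declan, Gita, Dario, and Desmond each take £225,000.
Yolanda's share (£900,000) is divided into 3 shares of £300,000: Kalinda, Tamsin, and Willa each take £300,000.

Kalinda receives £300,000.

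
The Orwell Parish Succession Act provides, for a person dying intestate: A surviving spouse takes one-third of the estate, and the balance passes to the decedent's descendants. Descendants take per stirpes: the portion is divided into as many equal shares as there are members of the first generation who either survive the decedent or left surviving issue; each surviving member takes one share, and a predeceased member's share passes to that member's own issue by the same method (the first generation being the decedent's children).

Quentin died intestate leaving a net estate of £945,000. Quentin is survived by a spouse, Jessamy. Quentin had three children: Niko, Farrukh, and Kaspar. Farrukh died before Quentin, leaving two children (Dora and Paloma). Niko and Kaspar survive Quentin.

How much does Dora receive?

Jessamy takes one-third of £945,000 = £315,000. The remaining £630,000 passes to the descendants.
The descendants' portion (£630,000) is divided into 3 shares of £210,000: Niko and Kaspar each take £210,000; Farrukh's £210,000 share passes to Farrukh's issue.
Farrukh's share (£210,000) is divided into 2 shares of £105,000: Dora and Paloma each take £105,000.

Dora receives £105,000.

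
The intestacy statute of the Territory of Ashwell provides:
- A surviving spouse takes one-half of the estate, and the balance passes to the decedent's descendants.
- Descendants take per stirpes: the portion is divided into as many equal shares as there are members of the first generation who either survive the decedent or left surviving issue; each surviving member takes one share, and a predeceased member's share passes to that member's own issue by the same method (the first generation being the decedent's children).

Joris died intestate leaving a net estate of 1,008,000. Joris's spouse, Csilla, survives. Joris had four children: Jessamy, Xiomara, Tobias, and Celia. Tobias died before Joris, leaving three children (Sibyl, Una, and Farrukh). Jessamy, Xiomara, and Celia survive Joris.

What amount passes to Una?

Una receives 42,000.

Csilla takes one-half of 1,008,000 = 504,000. The remaining 504,000 passes to the descendants.
The descendants' portion (504,000) is divided into 4 shares of 126,000: Jessamy, Xiomara, and Celia each take 126,000; Tobias's 126,000 share passes to Tobias's issue.
Tobias's share (126,000) is divided into 3 shares of 42,000: Sibyl, Una, and Farrukh each take 42,000.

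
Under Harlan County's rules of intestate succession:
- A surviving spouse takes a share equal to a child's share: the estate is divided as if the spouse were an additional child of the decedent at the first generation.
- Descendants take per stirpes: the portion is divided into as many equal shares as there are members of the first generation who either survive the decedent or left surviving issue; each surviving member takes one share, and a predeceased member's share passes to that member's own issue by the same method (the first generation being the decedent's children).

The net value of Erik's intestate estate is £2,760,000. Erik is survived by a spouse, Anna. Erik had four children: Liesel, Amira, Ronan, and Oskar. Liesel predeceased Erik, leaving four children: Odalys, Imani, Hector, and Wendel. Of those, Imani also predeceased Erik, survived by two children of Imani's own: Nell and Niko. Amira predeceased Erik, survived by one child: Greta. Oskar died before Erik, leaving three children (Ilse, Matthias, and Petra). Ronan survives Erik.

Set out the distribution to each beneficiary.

Anna: £552,000; Odalys: £138,000; Nell: £69,000; Niko: £69,000; Hector: £138,000; Wendel: £138,000; Greta: £552,000; Ronan: £552,000; Ilse: £184,000; Matthias: £184,000; Petra: £184,000

The spouse counts as an additional share at the children's level, so there are 5 primary shares of £552,000. Anna takes one such share (£552,000).
The children's combined portion (£2,208,000) is divided into 4 shares of £552,000: Ronan takes £552,000; Liesel's £552,000 share passes to Liesel's issue; Amira's £552,000 share passes to Amira's issue; Oskar's £552,000 share passes to Oskar's issue.
Liesel's share (£552,000) is divided into 4 shares of £138,000: Odalys, Hector, and Wendel each take £138,000; Imani's £138,000 share passes to Imani's issue.
Imani's share (£138,000) is divided into 2 shares of £69,000: Nell and Niko each take £69,000.
Amira's share (£552,000) passes entirely to Greta.
Oskar's share (£552,000) is divided into 3 shares of £184,000: Ilse, Matthias, and Petra each take £184,000.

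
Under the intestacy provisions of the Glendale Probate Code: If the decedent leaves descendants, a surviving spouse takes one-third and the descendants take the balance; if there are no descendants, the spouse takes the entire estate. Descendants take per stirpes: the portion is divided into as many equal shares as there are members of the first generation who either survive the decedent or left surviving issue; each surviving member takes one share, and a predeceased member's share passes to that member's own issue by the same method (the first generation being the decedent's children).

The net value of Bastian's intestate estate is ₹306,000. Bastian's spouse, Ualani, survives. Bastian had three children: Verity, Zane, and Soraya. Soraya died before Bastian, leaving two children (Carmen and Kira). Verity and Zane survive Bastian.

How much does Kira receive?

Kira receives ₹34,000.

Ualani takes one-third of ₹306,000 = ₹102,000. The remaining ₹204,000 passes to the descendants.
The descendants' portion (₹204,000) is divided into 3 shares of ₹68,000: Verity and Zane each take ₹68,000; Soraya's ₹68,000 share passes to Soraya's issue.
Soraya's share (₹68,000) is divided into 2 shares of ₹34,000: Carmen and Kira each take ₹34,000.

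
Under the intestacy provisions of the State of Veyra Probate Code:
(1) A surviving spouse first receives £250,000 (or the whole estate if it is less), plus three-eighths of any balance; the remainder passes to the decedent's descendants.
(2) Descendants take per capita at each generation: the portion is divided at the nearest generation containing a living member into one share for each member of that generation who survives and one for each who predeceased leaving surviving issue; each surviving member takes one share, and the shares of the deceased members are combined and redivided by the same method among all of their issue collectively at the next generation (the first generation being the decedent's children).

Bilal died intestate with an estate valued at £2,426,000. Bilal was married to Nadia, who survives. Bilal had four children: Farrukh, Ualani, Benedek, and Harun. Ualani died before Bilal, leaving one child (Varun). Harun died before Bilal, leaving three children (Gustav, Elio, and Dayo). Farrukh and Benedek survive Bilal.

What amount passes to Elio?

Elio receives £170,000.

Nadia first takes £250,000, leaving a balance of £2,176,000. Nadia then takes three-eighths of the balance (£816,000), for a total of £1,066,000. The remaining £1,360,000 passes to the descendants.
The descendants' portion (£1,360,000) is divided at the children's generation into 4 shares of £340,000. Farrukh and Benedek each take £340,000. The 2 shares of the deceased (Ualani and Harun) are combined into a pool of £680,000.
That pool (£680,000) is divided at the grandchildren's generation equally among Varun, Gustav, Elio, and Dayo: £170,000 each.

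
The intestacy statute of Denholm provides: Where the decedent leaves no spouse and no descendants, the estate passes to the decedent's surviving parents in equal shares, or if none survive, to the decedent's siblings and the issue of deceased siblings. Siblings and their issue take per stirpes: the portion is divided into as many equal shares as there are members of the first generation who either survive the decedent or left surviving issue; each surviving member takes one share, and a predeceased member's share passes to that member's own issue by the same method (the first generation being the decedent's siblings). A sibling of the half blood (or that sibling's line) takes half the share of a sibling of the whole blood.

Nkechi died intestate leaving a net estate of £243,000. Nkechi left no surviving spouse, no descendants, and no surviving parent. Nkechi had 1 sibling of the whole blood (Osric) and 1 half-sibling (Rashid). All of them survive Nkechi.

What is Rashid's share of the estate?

The entire £243,000 passes to the siblings and their issue.
Counting each half-blood sibling's line as half a unit, there are 3/2 units in £243,000, so one unit is £162,000. Whole-blood lines (Osric) take £162,000 each; half-blood lines (Rashid) take £81,000 each.

Rashid receives £81,000.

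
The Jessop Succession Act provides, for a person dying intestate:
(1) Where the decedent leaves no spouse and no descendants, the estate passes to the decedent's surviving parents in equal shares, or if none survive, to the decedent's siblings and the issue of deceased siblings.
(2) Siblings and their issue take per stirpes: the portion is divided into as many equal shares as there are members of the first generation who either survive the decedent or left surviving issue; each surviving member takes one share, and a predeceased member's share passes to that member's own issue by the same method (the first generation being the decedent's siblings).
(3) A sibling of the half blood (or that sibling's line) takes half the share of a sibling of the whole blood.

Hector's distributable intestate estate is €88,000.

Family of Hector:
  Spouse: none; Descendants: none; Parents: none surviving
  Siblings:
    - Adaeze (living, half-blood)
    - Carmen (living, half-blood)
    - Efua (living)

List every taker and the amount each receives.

The entire €88,000 passes to the siblings and their issue.
Counting each half-blood sibling's line as half a unit, there are 2 units in €88,000, so one unit is €44,000. Whole-blood lines (Efua) take €44,000 each; half-blood lines (Adaeze and Carmen) take €22,000 each.

Adaeze: €22,000; Carmen: €22,000; Efua: €44,000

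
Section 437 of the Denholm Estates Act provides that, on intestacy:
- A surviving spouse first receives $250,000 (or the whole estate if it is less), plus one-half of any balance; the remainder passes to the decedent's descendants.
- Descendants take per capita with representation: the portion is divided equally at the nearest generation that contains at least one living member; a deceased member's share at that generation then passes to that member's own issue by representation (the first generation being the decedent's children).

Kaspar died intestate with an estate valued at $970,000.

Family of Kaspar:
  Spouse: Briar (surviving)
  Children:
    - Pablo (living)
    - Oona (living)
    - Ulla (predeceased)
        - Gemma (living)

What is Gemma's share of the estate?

Gemma receives $120,000.

Briar first takes $250,000, leaving a balance of $720,000. Briar then takes one-half of the balance ($360,000), for a total of $610,000. The remaining $360,000 passes to the descendants.
The descendants' portion ($360,000) is divided into 3 shares of $120,000: Pablo and Oona each take $120,000; Ulla's $120,000 share passes to Ulla's issue.
Ulla's share ($120,000) passes entirely to Gemma.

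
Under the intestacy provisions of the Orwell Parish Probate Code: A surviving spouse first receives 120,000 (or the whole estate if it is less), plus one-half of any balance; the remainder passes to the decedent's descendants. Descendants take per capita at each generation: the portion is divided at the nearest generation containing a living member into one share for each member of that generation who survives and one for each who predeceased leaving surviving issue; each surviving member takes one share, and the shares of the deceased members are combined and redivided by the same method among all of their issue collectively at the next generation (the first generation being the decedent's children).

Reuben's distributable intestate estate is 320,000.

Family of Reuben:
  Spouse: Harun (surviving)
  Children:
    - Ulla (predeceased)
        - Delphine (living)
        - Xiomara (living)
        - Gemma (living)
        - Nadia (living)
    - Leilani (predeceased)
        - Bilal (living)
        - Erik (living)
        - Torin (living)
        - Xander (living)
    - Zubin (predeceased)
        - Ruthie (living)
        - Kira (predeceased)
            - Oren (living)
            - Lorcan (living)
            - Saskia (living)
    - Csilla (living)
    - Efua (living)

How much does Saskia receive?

Harun first takes 120,000, leaving a balance of 200,000. Harun then takes one-half of the balance (100,000), for a total of 220,000. The remaining 100,000 passes to the descendants.
The descendants' portion (100,000) is divided at the children's generation into 5 shares of 20,000. Csilla and Efua each take 20,000. The 3 shares of the deceased (Ulla, Leilani, and Zubin) are combined into a pool of 60,000.
That pool (60,000) is divided at the grandchildren's generation into 10 shares of 6,000. Delphine, Xiomara, Gemma, Nadia, Bilal, Erik, Torin, Xander, and Ruthie each take 6,000. The remaining share for the deceased Kira (6,000) is carried to the next generation.
That pool (6,000) is divided at the great-grandchildren's generation equally among Oren, Lorcan, and Saskia: 2,000 each.

Saskia receives 2,000.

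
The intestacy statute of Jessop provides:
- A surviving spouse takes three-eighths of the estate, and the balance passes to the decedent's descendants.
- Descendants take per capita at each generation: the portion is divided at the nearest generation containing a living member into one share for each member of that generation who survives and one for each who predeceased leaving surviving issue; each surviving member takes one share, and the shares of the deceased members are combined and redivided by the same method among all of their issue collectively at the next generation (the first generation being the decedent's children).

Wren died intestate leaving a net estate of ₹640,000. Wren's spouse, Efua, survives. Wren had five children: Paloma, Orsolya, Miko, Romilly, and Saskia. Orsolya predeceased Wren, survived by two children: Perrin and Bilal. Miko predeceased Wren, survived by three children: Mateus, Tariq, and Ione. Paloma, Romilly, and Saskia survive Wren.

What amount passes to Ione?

Ione receives ₹32,000.

Efua takes three-eighths of ₹640,000 = ₹240,000. The remaining ₹400,000 passes to the descendants.
The descendants' portion (₹400,000) is divided at the children's generation into 5 shares of ₹80,000. Paloma, Romilly, and Saskia each take ₹80,000. The 2 shares of the deceased (Orsolya and Miko) are combined into a pool of ₹160,000.
That pool (₹160,000) is divided at the grandchildren's generation equally among Perrin, Bilal, Mateus, Tariq, and Ione: ₹32,000 each.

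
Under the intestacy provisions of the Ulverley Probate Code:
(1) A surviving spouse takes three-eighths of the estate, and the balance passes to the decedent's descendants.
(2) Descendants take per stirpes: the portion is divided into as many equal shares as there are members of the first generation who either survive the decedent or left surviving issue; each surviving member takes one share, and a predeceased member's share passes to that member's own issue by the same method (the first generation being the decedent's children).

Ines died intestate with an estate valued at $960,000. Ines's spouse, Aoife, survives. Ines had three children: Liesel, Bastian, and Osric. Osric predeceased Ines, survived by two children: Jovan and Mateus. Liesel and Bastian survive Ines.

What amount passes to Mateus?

Aoife takes three-eighths of $960,000 = $360,000. The remaining $600,000 passes to the descendants.
The descendants' portion ($600,000) is divided into 3 shares of $200,000: Liesel and Bastian each take $200,000; Osric's $200,000 share passes to Osric's issue.
Osric's share ($200,000) is divided into 2 shares of $100,000: Jovan and Mateus each take $100,000.

Mateus receives $100,000.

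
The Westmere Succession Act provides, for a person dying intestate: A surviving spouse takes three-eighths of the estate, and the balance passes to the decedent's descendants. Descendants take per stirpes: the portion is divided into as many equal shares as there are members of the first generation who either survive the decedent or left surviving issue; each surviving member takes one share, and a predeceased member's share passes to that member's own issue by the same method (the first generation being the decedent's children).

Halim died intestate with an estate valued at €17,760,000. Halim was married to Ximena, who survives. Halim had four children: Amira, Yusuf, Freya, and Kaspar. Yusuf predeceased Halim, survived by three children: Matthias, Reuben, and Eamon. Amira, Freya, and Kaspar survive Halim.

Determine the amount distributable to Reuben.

Ximena takes three-eighths of €17,760,000 = €6,660,000. The remaining €11,100,000 passes to the descendants.
The descendants' portion (€11,100,000) is divided into 4 shares of €2,775,000: Amira, Freya, and Kaspar each take €2,775,000; Yusuf's €2,775,000 share passes to Yusuf's issue.
Yusuf's share (€2,775,000) is divided into 3 shares of €925,000: Matthias, Reuben, and Eamon each take €925,000.

Reuben receives €925,000.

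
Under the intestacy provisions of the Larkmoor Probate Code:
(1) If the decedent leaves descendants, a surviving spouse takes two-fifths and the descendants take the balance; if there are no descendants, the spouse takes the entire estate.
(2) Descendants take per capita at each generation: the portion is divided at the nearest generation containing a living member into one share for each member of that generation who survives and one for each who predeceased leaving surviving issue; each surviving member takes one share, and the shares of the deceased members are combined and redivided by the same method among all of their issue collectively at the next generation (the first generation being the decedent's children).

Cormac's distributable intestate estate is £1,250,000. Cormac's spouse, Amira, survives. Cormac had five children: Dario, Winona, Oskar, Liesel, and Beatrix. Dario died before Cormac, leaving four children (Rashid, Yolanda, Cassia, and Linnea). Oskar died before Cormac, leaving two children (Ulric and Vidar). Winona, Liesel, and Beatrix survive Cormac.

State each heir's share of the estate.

Amira: £500,000; Rashid: £50,000; Yolanda: £50,000; Cassia: £50,000; Linnea: £50,000; Winona: £150,000; Ulric: £50,000; Vidar: £50,000; Liesel: £150,000; Beatrix: £150,000

Amira takes two-fifths of £1,250,000 = £500,000. The remaining £750,000 passes to the descendants.
The descendants' portion (£750,000) is divided at the children's generation into 5 shares of £150,000. Winona, Liesel, and Beatrix each take £150,000. The 2 shares of the deceased (Dario and Oskar) are combined into a pool of £300,000.
That pool (£300,000) is divided at the grandchildren's generation equally among Rashid, Yolanda, Cassia, Linnea, Ulric, and Vidar: £50,000 each.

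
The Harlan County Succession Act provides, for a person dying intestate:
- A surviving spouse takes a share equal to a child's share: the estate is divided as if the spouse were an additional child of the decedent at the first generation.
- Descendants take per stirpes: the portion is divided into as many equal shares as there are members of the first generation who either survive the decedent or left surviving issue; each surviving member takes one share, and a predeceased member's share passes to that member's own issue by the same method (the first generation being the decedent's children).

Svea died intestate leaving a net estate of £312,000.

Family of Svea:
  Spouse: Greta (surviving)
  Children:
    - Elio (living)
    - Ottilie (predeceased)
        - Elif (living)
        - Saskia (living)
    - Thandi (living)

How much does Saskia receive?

Saskia receives £39,000.

The spouse counts as an additional share at the children's level, so there are 4 primary shares of £78,000. Greta takes one such share (£78,000).
The children's combined portion (£234,000) is divided into 3 shares of £78,000: Elio and Thandi each take £78,000; Ottilie's £78,000 share passes to Ottilie's issue.
Ottilie's share (£78,000) is divided into 2 shares of £39,000: Elif and Saskia each take £39,000.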